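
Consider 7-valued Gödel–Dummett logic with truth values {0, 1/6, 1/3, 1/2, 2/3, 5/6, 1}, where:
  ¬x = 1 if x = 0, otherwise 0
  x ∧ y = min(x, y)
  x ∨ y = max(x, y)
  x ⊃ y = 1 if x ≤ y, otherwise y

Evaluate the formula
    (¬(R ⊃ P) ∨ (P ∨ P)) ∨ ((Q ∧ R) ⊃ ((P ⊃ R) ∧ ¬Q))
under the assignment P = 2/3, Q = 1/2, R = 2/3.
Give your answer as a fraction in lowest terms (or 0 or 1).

2/3

R ⊃ P = 2/3 ⊃ 2/3 = 1
¬(R ⊃ P) = ¬1 = 0
P ∨ P = 2/3 ∨ 2/3 = 2/3
¬(R ⊃ P) ∨ (P ∨ P) = 0 ∨ 2/3 = 2/3
Q ∧ R = 1/2 ∧ 2/3 = 1/2
P ⊃ R = 2/3 ⊃ 2/3 = 1
¬Q = ¬1/2 = 0
(P ⊃ R) ∧ ¬Q = 1 ∧ 0 = 0
(Q ∧ R) ⊃ ((P ⊃ R) ∧ ¬Q) = 1/2 ⊃ 0 = 0
(¬(R ⊃ P) ∨ (P ∨ P)) ∨ ((Q ∧ R) ⊃ ((P ⊃ R) ∧ ¬Q)) = 2/3 ∨ 0 = 2/3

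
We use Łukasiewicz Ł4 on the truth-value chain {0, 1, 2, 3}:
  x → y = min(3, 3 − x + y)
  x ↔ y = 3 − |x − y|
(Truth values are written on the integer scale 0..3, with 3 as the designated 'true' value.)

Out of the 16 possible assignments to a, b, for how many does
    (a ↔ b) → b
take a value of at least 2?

a = 0, b = 0 ↦ 0  <
a = 0, b = 1 ↦ 2  ≥
a = 0, b = 2 ↦ 3  ≥
a = 0, b = 3 ↦ 3  ≥
a = 1, b = 0 ↦ 1  <
a = 1, b = 1 ↦ 1  <
a = 1, b = 2 ↦ 3  ≥
a = 1, b = 3 ↦ 3  ≥
a = 2, b = 0 ↦ 2  ≥
a = 2, b = 1 ↦ 2  ≥
a = 2, b = 2 ↦ 2  ≥
a = 2, b = 3 ↦ 3  ≥
a = 3, b = 0 ↦ 3  ≥
a = 3, b = 1 ↦ 3  ≥
a = 3, b = 2 ↦ 3  ≥
a = 3, b = 3 ↦ 3  ≥
So 13 of the 16 assignments meet the threshold.

13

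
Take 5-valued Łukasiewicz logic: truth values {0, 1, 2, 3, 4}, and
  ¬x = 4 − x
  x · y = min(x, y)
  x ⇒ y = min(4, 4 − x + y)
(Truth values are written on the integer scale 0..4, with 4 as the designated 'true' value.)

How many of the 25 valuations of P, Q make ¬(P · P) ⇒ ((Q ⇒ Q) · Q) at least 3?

19

value 4: 15 assignments (counts)
value 3: 4 assignments (counts)
value 2: 3 assignments
value 1: 2 assignments
value 0: 1 assignment
So 19 of the 25 assignments meet the threshold.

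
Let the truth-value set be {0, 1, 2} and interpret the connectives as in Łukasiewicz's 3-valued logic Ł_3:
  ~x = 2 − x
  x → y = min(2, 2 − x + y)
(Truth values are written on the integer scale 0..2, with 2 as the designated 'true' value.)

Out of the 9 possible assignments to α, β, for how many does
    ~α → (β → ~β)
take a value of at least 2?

α = 0, β = 0 ↦ 2  ≥
α = 0, β = 1 ↦ 2  ≥
α = 0, β = 2 ↦ 0  <
α = 1, β = 0 ↦ 2  ≥
α = 1, β = 1 ↦ 2  ≥
α = 1, β = 2 ↦ 1  <
α = 2, β = 0 ↦ 2  ≥
α = 2, β = 1 ↦ 2  ≥
α = 2, β = 2 ↦ 2  ≥
So 7 of the 9 assignments meet the threshold.

7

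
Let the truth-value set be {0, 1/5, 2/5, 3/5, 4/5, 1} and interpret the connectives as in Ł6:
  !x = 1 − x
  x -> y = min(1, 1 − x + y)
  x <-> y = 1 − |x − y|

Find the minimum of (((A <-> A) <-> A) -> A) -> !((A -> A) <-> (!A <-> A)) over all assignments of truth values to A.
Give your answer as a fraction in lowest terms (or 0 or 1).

Take A = 2/5:
A <-> A = 2/5 <-> 2/5 = 1
(A <-> A) <-> A = 1 <-> 2/5 = 2/5
((A <-> A) <-> A) -> A = 2/5 -> 2/5 = 1
A -> A = 2/5 -> 2/5 = 1
!A = !2/5 = 3/5
!A <-> A = 3/5 <-> 2/5 = 4/5
(A -> A) <-> (!A <-> A) = 1 <-> 4/5 = 4/5
!((A -> A) <-> (!A <-> A)) = !4/5 = 1/5
(((A <-> A) <-> A) -> A) -> !((A -> A) <-> (!A <-> A)) = 1 -> 1/5 = 1/5
No assignment yields a value below 1/5, so this is the minimum.

1/5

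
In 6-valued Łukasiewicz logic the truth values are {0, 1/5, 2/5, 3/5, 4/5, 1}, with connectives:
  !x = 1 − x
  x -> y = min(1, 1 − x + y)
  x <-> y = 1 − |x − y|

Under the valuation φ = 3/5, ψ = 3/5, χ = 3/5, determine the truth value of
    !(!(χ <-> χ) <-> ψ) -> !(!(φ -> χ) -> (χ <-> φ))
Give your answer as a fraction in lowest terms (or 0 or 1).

2/5

χ <-> χ = 3/5 <-> 3/5 = 1
!(χ <-> χ) = !1 = 0
!(χ <-> χ) <-> ψ = 0 <-> 3/5 = 2/5
!(!(χ <-> χ) <-> ψ) = !2/5 = 3/5
φ -> χ = 3/5 -> 3/5 = 1
!(φ -> χ) = !1 = 0
χ <-> φ = 3/5 <-> 3/5 = 1
!(φ -> χ) -> (χ <-> φ) = 0 -> 1 = 1
!(!(φ -> χ) -> (χ <-> φ)) = !1 = 0
!(!(χ <-> χ) <-> ψ) -> !(!(φ -> χ) -> (χ <-> φ)) = 3/5 -> 0 = 2/5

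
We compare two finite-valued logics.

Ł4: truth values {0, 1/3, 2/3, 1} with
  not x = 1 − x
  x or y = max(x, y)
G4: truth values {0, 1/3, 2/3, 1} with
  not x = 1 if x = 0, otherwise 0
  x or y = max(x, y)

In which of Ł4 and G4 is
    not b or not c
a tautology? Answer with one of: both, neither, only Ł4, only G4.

In Ł4: at b = 1/3, c = 1/3 the value is 2/3 — not a tautology.
In G4: at b = 1/3, c = 1/3 the value is 0 — not a tautology.

neither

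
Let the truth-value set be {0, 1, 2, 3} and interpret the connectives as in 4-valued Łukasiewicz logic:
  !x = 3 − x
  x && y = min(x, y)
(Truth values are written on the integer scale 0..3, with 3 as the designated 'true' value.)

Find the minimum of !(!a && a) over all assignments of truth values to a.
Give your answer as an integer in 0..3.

2

Take a = 1:
!a = !1 = 2
!a && a = 2 && 1 = 1
!(!a && a) = !1 = 2
No assignment yields a value below 2, so this is the minimum.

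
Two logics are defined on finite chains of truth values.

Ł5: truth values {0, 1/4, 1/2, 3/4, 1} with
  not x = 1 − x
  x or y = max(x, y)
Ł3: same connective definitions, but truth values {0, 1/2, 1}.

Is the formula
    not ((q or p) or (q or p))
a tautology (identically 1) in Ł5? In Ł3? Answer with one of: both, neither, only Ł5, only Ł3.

neither

In Ł5: at p = 0, q = 1/4 the value is 3/4 — not a tautology.
In Ł3: at p = 0, q = 1/2 the value is 1/2 — not a tautology.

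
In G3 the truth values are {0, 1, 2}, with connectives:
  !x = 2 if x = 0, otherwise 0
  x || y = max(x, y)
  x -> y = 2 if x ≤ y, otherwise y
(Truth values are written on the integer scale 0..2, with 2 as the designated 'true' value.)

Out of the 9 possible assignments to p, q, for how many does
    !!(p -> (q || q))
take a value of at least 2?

p = 0, q = 0 ↦ 2  ≥
p = 0, q = 1 ↦ 2  ≥
p = 0, q = 2 ↦ 2  ≥
p = 1, q = 0 ↦ 0  <
p = 1, q = 1 ↦ 2  ≥
p = 1, q = 2 ↦ 2  ≥
p = 2, q = 0 ↦ 0  <
p = 2, q = 1 ↦ 2  ≥
p = 2, q = 2 ↦ 2  ≥
So 7 of the 9 assignments meet the threshold.

7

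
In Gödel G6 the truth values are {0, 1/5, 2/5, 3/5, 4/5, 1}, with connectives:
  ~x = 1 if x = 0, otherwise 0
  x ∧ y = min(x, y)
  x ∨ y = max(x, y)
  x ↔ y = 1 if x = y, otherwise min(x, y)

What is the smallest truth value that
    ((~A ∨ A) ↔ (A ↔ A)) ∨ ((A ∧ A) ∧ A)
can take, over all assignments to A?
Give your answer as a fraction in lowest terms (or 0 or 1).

Take A = 1/5:
~A = ~1/5 = 0
~A ∨ A = 0 ∨ 1/5 = 1/5
A ↔ A = 1/5 ↔ 1/5 = 1
(~A ∨ A) ↔ (A ↔ A) = 1/5 ↔ 1 = 1/5
A ∧ A = 1/5 ∧ 1/5 = 1/5
(A ∧ A) ∧ A = 1/5 ∧ 1/5 = 1/5
((~A ∨ A) ↔ (A ↔ A)) ∨ ((A ∧ A) ∧ A) = 1/5 ∨ 1/5 = 1/5
No assignment yields a value below 1/5, so this is the minimum.

1/5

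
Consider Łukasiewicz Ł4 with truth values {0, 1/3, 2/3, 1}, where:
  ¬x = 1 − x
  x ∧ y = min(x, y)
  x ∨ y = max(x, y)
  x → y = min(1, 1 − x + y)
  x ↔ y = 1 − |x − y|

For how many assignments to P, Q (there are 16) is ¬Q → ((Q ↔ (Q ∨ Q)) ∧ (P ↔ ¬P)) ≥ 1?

P = 0, Q = 0 ↦ 0  <
P = 0, Q = 1/3 ↦ 1/3  <
P = 0, Q = 2/3 ↦ 2/3  <
P = 0, Q = 1 ↦ 1  ≥
P = 1/3, Q = 0 ↦ 2/3  <
P = 1/3, Q = 1/3 ↦ 1  ≥
P = 1/3, Q = 2/3 ↦ 1  ≥
P = 1/3, Q = 1 ↦ 1  ≥
P = 2/3, Q = 0 ↦ 2/3  <
P = 2/3, Q = 1/3 ↦ 1  ≥
P = 2/3, Q = 2/3 ↦ 1  ≥
P = 2/3, Q = 1 ↦ 1  ≥
P = 1, Q = 0 ↦ 0  <
P = 1, Q = 1/3 ↦ 1/3  <
P = 1, Q = 2/3 ↦ 2/3  <
P = 1, Q = 1 ↦ 1  ≥
So 8 of the 16 assignments meet the threshold.

8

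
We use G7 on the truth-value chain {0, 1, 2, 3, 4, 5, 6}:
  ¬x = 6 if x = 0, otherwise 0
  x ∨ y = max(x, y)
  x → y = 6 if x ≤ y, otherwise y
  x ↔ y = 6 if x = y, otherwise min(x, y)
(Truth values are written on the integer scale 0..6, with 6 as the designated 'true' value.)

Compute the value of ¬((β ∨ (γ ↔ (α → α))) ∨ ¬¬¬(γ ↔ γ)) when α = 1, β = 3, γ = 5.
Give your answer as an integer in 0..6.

0

α → α = 1 → 1 = 6
γ ↔ (α → α) = 5 ↔ 6 = 5
β ∨ (γ ↔ (α → α)) = 3 ∨ 5 = 5
γ ↔ γ = 5 ↔ 5 = 6
¬(γ ↔ γ) = ¬6 = 0
¬¬(γ ↔ γ) = ¬0 = 6
¬¬¬(γ ↔ γ) = ¬6 = 0
(β ∨ (γ ↔ (α → α))) ∨ ¬¬¬(γ ↔ γ) = 5 ∨ 0 = 5
¬((β ∨ (γ ↔ (α → α))) ∨ ¬¬¬(γ ↔ γ)) = ¬5 = 0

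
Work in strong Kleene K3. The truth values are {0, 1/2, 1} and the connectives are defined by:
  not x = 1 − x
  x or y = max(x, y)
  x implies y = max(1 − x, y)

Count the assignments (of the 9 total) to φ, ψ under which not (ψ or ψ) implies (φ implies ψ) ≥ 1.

5

φ = 0, ψ = 0 ↦ 1  ≥
φ = 0, ψ = 1/2 ↦ 1  ≥
φ = 0, ψ = 1 ↦ 1  ≥
φ = 1/2, ψ = 0 ↦ 1/2  <
φ = 1/2, ψ = 1/2 ↦ 1/2  <
φ = 1/2, ψ = 1 ↦ 1  ≥
φ = 1, ψ = 0 ↦ 0  <
φ = 1, ψ = 1/2 ↦ 1/2  <
φ = 1, ψ = 1 ↦ 1  ≥
So 5 of the 9 assignments meet the threshold.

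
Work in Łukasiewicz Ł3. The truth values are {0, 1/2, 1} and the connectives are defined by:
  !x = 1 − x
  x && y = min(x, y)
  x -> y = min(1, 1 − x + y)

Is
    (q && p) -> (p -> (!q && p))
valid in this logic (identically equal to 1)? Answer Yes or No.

No

Counterexample: take p = 1, q = 1.
q && p = 1 && 1 = 1
!q = !1 = 0
!q && p = 0 && 1 = 0
p -> (!q && p) = 1 -> 0 = 0
(q && p) -> (p -> (!q && p)) = 1 -> 0 = 0
This gives 0 ≠ 1.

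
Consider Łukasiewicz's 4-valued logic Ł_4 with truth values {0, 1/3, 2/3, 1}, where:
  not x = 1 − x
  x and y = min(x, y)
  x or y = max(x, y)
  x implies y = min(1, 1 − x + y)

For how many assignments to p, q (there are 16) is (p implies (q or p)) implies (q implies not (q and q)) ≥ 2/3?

12

p = 0, q = 0 ↦ 1  ≥
p = 0, q = 1/3 ↦ 1  ≥
p = 0, q = 2/3 ↦ 2/3  ≥
p = 0, q = 1 ↦ 0  <
p = 1/3, q = 0 ↦ 1  ≥
p = 1/3, q = 1/3 ↦ 1  ≥
p = 1/3, q = 2/3 ↦ 2/3  ≥
p = 1/3, q = 1 ↦ 0  <
p = 2/3, q = 0 ↦ 1  ≥
p = 2/3, q = 1/3 ↦ 1  ≥
p = 2/3, q = 2/3 ↦ 2/3  ≥
p = 2/3, q = 1 ↦ 0  <
p = 1, q = 0 ↦ 1  ≥
p = 1, q = 1/3 ↦ 1  ≥
p = 1, q = 2/3 ↦ 2/3  ≥
p = 1, q = 1 ↦ 0  <
So 12 of the 16 assignments meet the threshold.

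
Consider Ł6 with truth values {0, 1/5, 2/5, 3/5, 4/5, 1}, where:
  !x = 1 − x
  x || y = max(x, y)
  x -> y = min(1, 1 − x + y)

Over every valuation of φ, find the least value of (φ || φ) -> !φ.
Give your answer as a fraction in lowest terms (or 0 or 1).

Take φ = 1:
φ || φ = 1 || 1 = 1
!φ = !1 = 0
(φ || φ) -> !φ = 1 -> 0 = 0
No assignment yields a value below 0, so this is the minimum.

0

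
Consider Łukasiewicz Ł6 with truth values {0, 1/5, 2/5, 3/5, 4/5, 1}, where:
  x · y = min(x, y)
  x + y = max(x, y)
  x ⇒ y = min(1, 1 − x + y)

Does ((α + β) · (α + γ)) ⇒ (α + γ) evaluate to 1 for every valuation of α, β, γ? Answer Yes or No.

At α = 3/5, β = 4/5, γ = 1, for instance:
α + β = 3/5 + 4/5 = 4/5
α + γ = 3/5 + 1 = 1
(α + β) · (α + γ) = 4/5 · 1 = 4/5
((α + β) · (α + γ)) ⇒ (α + γ) = 4/5 ⇒ 1 = 1
and checking the remaining 215 assignments likewise gives ≥ 1 in every case.

Yes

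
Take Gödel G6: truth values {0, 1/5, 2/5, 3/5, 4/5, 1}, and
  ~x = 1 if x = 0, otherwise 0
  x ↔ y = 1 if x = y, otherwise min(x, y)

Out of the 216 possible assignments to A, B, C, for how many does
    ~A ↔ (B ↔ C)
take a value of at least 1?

56

value 1: 56 assignments (counts)
value 4/5: 2 assignments
value 3/5: 4 assignments
value 2/5: 6 assignments
value 1/5: 8 assignments
value 0: 140 assignments
So 56 of the 216 assignments meet the threshold.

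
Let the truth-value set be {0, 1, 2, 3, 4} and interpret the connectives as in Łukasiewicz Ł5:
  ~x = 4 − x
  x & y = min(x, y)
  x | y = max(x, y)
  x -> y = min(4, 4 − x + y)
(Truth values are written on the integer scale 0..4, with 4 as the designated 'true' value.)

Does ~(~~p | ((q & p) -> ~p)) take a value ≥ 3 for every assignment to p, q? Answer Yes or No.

Counterexample: take p = 0, q = 0.
~p = ~0 = 4
~~p = ~4 = 0
q & p = 0 & 0 = 0
~p = ~0 = 4
(q & p) -> ~p = 0 -> 4 = 4
~~p | ((q & p) -> ~p) = 0 | 4 = 4
~(~~p | ((q & p) -> ~p)) = ~4 = 0
This gives 0, which is below 3.

No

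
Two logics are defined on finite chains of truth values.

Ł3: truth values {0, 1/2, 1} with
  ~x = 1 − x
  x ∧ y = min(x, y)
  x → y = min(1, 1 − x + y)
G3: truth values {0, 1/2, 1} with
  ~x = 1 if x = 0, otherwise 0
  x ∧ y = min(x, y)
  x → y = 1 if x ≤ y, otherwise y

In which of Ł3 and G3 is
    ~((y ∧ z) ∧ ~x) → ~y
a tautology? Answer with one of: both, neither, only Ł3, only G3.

In Ł3: at x = 0, y = 1/2, z = 0 the value is 1/2 — not a tautology.
In G3: at x = 0, y = 1/2, z = 0 the value is 0 — not a tautology.

neither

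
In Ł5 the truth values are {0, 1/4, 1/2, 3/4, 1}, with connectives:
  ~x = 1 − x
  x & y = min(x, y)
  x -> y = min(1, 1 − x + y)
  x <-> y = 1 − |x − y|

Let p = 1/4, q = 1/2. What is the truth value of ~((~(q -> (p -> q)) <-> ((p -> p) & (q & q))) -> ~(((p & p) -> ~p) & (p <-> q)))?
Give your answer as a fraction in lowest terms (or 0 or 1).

1/4

p -> q = 1/4 -> 1/2 = 1
q -> (p -> q) = 1/2 -> 1 = 1
~(q -> (p -> q)) = ~1 = 0
p -> p = 1/4 -> 1/4 = 1
q & q = 1/2 & 1/2 = 1/2
(p -> p) & (q & q) = 1 & 1/2 = 1/2
~(q -> (p -> q)) <-> ((p -> p) & (q & q)) = 0 <-> 1/2 = 1/2
p & p = 1/4 & 1/4 = 1/4
~p = ~1/4 = 3/4
(p & p) -> ~p = 1/4 -> 3/4 = 1
p <-> q = 1/4 <-> 1/2 = 3/4
((p & p) -> ~p) & (p <-> q) = 1 & 3/4 = 3/4
~(((p & p) -> ~p) & (p <-> q)) = ~3/4 = 1/4
(~(q -> (p -> q)) <-> ((p -> p) & (q & q))) -> ~(((p & p) -> ~p) & (p <-> q)) = 1/2 -> 1/4 = 3/4
~((~(q -> (p -> q)) <-> ((p -> p) & (q & q))) -> ~(((p & p) -> ~p) & (p <-> q))) = ~3/4 = 1/4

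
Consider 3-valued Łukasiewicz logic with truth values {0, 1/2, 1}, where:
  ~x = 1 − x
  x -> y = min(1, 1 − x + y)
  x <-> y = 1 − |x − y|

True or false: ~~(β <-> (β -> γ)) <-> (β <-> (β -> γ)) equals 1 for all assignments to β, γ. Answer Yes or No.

β = 0, γ = 0 ↦ 1
β = 0, γ = 1/2 ↦ 1
β = 0, γ = 1 ↦ 1
β = 1/2, γ = 0 ↦ 1
β = 1/2, γ = 1/2 ↦ 1
β = 1/2, γ = 1 ↦ 1
β = 1, γ = 0 ↦ 1
β = 1, γ = 1/2 ↦ 1
β = 1, γ = 1 ↦ 1
Every assignment gives a value ≥ 1.

Yes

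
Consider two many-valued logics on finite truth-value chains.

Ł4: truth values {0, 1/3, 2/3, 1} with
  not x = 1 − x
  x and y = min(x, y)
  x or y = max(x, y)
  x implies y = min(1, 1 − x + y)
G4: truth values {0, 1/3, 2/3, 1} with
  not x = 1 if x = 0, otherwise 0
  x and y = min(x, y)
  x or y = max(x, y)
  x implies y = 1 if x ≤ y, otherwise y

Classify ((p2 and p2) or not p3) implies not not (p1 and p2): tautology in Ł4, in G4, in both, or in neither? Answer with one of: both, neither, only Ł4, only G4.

In Ł4: at p1 = 0, p2 = 0, p3 = 0 the value is 0 — not a tautology.
In G4: at p1 = 0, p2 = 0, p3 = 0 the value is 0 — not a tautology.

neither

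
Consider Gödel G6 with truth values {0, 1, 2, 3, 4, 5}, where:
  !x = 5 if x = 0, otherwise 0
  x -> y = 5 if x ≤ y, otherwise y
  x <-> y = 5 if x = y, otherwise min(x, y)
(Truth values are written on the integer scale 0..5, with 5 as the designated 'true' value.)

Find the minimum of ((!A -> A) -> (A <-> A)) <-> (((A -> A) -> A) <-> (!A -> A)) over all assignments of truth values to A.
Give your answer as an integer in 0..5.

1

Take A = 1:
!A = !1 = 0
!A -> A = 0 -> 1 = 5
A <-> A = 1 <-> 1 = 5
(!A -> A) -> (A <-> A) = 5 -> 5 = 5
A -> A = 1 -> 1 = 5
(A -> A) -> A = 5 -> 1 = 1
!A = !1 = 0
!A -> A = 0 -> 1 = 5
((A -> A) -> A) <-> (!A -> A) = 1 <-> 5 = 1
((!A -> A) -> (A <-> A)) <-> (((A -> A) -> A) <-> (!A -> A)) = 5 <-> 1 = 1
No assignment yields a value below 1, so this is the minimum.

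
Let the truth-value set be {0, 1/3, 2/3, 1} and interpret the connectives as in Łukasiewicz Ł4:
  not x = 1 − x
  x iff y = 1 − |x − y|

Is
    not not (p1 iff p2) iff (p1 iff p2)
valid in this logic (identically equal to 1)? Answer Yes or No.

Yes

p1 = 0, p2 = 0 ↦ 1
p1 = 0, p2 = 1/3 ↦ 1
p1 = 0, p2 = 2/3 ↦ 1
p1 = 0, p2 = 1 ↦ 1
p1 = 1/3, p2 = 0 ↦ 1
p1 = 1/3, p2 = 1/3 ↦ 1
p1 = 1/3, p2 = 2/3 ↦ 1
p1 = 1/3, p2 = 1 ↦ 1
p1 = 2/3, p2 = 0 ↦ 1
p1 = 2/3, p2 = 1/3 ↦ 1
p1 = 2/3, p2 = 2/3 ↦ 1
p1 = 2/3, p2 = 1 ↦ 1
p1 = 1, p2 = 0 ↦ 1
p1 = 1, p2 = 1/3 ↦ 1
p1 = 1, p2 = 2/3 ↦ 1
p1 = 1, p2 = 1 ↦ 1
Every assignment gives a value ≥ 1.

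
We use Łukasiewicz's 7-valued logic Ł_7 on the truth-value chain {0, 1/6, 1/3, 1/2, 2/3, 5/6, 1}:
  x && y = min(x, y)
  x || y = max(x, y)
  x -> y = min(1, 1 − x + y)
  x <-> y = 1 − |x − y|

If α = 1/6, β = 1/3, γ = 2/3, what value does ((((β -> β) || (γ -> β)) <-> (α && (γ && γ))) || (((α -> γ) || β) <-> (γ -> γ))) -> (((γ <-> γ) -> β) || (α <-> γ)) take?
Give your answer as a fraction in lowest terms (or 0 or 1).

1/2

β -> β = 1/3 -> 1/3 = 1
γ -> β = 2/3 -> 1/3 = 2/3
(β -> β) || (γ -> β) = 1 || 2/3 = 1
γ && γ = 2/3 && 2/3 = 2/3
α && (γ && γ) = 1/6 && 2/3 = 1/6
((β -> β) || (γ -> β)) <-> (α && (γ && γ)) = 1 <-> 1/6 = 1/6
α -> γ = 1/6 -> 2/3 = 1
(α -> γ) || β = 1 || 1/3 = 1
γ -> γ = 2/3 -> 2/3 = 1
((α -> γ) || β) <-> (γ -> γ) = 1 <-> 1 = 1
(((β -> β) || (γ -> β)) <-> (α && (γ && γ))) || (((α -> γ) || β) <-> (γ -> γ)) = 1/6 || 1 = 1
γ <-> γ = 2/3 <-> 2/3 = 1
(γ <-> γ) -> β = 1 -> 1/3 = 1/3
α <-> γ = 1/6 <-> 2/3 = 1/2
((γ <-> γ) -> β) || (α <-> γ) = 1/3 || 1/2 = 1/2
((((β -> β) || (γ -> β)) <-> (α && (γ && γ))) || (((α -> γ) || β) <-> (γ -> γ))) -> (((γ <-> γ) -> β) || (α <-> γ)) = 1 -> 1/2 = 1/2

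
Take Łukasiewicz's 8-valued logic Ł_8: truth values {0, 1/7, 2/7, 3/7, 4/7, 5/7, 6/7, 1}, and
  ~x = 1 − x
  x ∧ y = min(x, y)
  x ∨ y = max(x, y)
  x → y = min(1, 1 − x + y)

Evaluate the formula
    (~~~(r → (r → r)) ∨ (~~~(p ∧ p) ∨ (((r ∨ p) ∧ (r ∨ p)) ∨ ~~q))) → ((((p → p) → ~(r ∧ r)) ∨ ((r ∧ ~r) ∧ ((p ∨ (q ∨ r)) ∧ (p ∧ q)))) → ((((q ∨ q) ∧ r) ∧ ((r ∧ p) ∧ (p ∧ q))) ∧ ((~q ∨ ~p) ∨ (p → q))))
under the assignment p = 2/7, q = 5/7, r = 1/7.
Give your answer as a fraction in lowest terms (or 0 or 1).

r → r = 1/7 → 1/7 = 1
r → (r → r) = 1/7 → 1 = 1
~(r → (r → r)) = ~1 = 0
~~(r → (r → r)) = ~0 = 1
~~~(r → (r → r)) = ~1 = 0
p ∧ p = 2/7 ∧ 2/7 = 2/7
~(p ∧ p) = ~2/7 = 5/7
~~(p ∧ p) = ~5/7 = 2/7
~~~(p ∧ p) = ~2/7 = 5/7
r ∨ p = 1/7 ∨ 2/7 = 2/7
r ∨ p = 1/7 ∨ 2/7 = 2/7
(r ∨ p) ∧ (r ∨ p) = 2/7 ∧ 2/7 = 2/7
~q = ~5/7 = 2/7
~~q = ~2/7 = 5/7
((r ∨ p) ∧ (r ∨ p)) ∨ ~~q = 2/7 ∨ 5/7 = 5/7
~~~(p ∧ p) ∨ (((r ∨ p) ∧ (r ∨ p)) ∨ ~~q) = 5/7 ∨ 5/7 = 5/7
~~~(r → (r → r)) ∨ (~~~(p ∧ p) ∨ (((r ∨ p) ∧ (r ∨ p)) ∨ ~~q)) = 0 ∨ 5/7 = 5/7
p → p = 2/7 → 2/7 = 1
r ∧ r = 1/7 ∧ 1/7 = 1/7
~(r ∧ r) = ~1/7 = 6/7
(p → p) → ~(r ∧ r) = 1 → 6/7 = 6/7
~r = ~1/7 = 6/7
r ∧ ~r = 1/7 ∧ 6/7 = 1/7
q ∨ r = 5/7 ∨ 1/7 = 5/7
p ∨ (q ∨ r) = 2/7 ∨ 5/7 = 5/7
p ∧ q = 2/7 ∧ 5/7 = 2/7
(p ∨ (q ∨ r)) ∧ (p ∧ q) = 5/7 ∧ 2/7 = 2/7
(r ∧ ~r) ∧ ((p ∨ (q ∨ r)) ∧ (p ∧ q)) = 1/7 ∧ 2/7 = 1/7
((p → p) → ~(r ∧ r)) ∨ ((r ∧ ~r) ∧ ((p ∨ (q ∨ r)) ∧ (p ∧ q))) = 6/7 ∨ 1/7 = 6/7
q ∨ q = 5/7 ∨ 5/7 = 5/7
(q ∨ q) ∧ r = 5/7 ∧ 1/7 = 1/7
r ∧ p = 1/7 ∧ 2/7 = 1/7
p ∧ q = 2/7 ∧ 5/7 = 2/7
(r ∧ p) ∧ (p ∧ q) = 1/7 ∧ 2/7 = 1/7
((q ∨ q) ∧ r) ∧ ((r ∧ p) ∧ (p ∧ q)) = 1/7 ∧ 1/7 = 1/7
~q = ~5/7 = 2/7
~p = ~2/7 = 5/7
~q ∨ ~p = 2/7 ∨ 5/7 = 5/7
p → q = 2/7 → 5/7 = 1
(~q ∨ ~p) ∨ (p → q) = 5/7 ∨ 1 = 1
(((q ∨ q) ∧ r) ∧ ((r ∧ p) ∧ (p ∧ q))) ∧ ((~q ∨ ~p) ∨ (p → q)) = 1/7 ∧ 1 = 1/7
(((p → p) → ~(r ∧ r)) ∨ ((r ∧ ~r) ∧ ((p ∨ (q ∨ r)) ∧ (p ∧ q)))) → ((((q ∨ q) ∧ r) ∧ ((r ∧ p) ∧ (p ∧ q))) ∧ ((~q ∨ ~p) ∨ (p → q))) = 6/7 → 1/7 = 2/7
(~~~(r → (r → r)) ∨ (~~~(p ∧ p) ∨ (((r ∨ p) ∧ (r ∨ p)) ∨ ~~q))) → ((((p → p) → ~(r ∧ r)) ∨ ((r ∧ ~r) ∧ ((p ∨ (q ∨ r)) ∧ (p ∧ q)))) → ((((q ∨ q) ∧ r) ∧ ((r ∧ p) ∧ (p ∧ q))) ∧ ((~q ∨ ~p) ∨ (p → q)))) = 5/7 → 2/7 = 4/7

4/7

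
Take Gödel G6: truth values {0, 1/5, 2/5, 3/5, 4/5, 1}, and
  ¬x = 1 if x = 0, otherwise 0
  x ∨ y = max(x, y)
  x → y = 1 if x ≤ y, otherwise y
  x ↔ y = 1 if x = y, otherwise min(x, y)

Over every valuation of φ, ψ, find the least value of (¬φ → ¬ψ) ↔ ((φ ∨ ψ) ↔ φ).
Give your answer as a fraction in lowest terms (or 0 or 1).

1/5

Take φ = 1/5, ψ = 2/5:
¬φ = ¬1/5 = 0
¬ψ = ¬2/5 = 0
¬φ → ¬ψ = 0 → 0 = 1
φ ∨ ψ = 1/5 ∨ 2/5 = 2/5
(φ ∨ ψ) ↔ φ = 2/5 ↔ 1/5 = 1/5
(¬φ → ¬ψ) ↔ ((φ ∨ ψ) ↔ φ) = 1 ↔ 1/5 = 1/5
No assignment yields a value below 1/5, so this is the minimum.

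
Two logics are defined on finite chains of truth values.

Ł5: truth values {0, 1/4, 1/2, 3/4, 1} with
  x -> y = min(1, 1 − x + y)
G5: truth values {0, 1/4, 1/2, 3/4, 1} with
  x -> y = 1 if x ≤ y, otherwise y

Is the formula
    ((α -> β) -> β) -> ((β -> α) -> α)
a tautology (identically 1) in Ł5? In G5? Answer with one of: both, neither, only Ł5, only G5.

In Ł5: every assignment gives 1 — tautology.
In G5: at α = 1/4, β = 0 the value is 1/4 — not a tautology.

only Ł5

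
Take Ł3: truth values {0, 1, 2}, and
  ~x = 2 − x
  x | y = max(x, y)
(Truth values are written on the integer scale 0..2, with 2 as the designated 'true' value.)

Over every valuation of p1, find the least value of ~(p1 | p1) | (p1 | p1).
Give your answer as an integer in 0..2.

1

Take p1 = 1:
p1 | p1 = 1 | 1 = 1
~(p1 | p1) = ~1 = 1
p1 | p1 = 1 | 1 = 1
~(p1 | p1) | (p1 | p1) = 1 | 1 = 1
No assignment yields a value below 1, so this is the minimum.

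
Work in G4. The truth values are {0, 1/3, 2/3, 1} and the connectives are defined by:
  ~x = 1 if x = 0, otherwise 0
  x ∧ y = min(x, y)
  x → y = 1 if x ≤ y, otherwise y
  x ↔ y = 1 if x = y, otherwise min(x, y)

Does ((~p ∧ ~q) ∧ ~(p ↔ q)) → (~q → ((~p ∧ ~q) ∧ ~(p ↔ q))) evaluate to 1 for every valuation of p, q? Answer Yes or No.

Yes

p = 0, q = 0 ↦ 1
p = 0, q = 1/3 ↦ 1
p = 0, q = 2/3 ↦ 1
p = 0, q = 1 ↦ 1
p = 1/3, q = 0 ↦ 1
p = 1/3, q = 1/3 ↦ 1
p = 1/3, q = 2/3 ↦ 1
p = 1/3, q = 1 ↦ 1
p = 2/3, q = 0 ↦ 1
p = 2/3, q = 1/3 ↦ 1
p = 2/3, q = 2/3 ↦ 1
p = 2/3, q = 1 ↦ 1
p = 1, q = 0 ↦ 1
p = 1, q = 1/3 ↦ 1
p = 1, q = 2/3 ↦ 1
p = 1, q = 1 ↦ 1
Every assignment gives a value ≥ 1.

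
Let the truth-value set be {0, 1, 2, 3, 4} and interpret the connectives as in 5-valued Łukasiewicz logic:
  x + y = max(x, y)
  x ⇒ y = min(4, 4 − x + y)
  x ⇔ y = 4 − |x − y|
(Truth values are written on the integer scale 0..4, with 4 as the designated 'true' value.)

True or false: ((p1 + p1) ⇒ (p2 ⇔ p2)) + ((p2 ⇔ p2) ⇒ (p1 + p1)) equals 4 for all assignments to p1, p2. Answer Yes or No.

At p1 = 3, p2 = 2, for instance:
p1 + p1 = 3 + 3 = 3
p2 ⇔ p2 = 2 ⇔ 2 = 4
(p1 + p1) ⇒ (p2 ⇔ p2) = 3 ⇒ 4 = 4
(p2 ⇔ p2) ⇒ (p1 + p1) = 4 ⇒ 3 = 3
((p1 + p1) ⇒ (p2 ⇔ p2)) + ((p2 ⇔ p2) ⇒ (p1 + p1)) = 4 + 3 = 4
and checking the remaining 24 assignments likewise gives ≥ 4 in every case.

Yes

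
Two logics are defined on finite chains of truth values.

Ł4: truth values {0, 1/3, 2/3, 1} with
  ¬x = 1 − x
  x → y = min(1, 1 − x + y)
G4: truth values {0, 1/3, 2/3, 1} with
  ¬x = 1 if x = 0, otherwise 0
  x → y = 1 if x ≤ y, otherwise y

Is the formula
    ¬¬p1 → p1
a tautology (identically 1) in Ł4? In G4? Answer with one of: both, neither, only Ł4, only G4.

In Ł4: every assignment gives 1 — tautology.
In G4: at p1 = 1/3 the value is 1/3 — not a tautology.

only Ł4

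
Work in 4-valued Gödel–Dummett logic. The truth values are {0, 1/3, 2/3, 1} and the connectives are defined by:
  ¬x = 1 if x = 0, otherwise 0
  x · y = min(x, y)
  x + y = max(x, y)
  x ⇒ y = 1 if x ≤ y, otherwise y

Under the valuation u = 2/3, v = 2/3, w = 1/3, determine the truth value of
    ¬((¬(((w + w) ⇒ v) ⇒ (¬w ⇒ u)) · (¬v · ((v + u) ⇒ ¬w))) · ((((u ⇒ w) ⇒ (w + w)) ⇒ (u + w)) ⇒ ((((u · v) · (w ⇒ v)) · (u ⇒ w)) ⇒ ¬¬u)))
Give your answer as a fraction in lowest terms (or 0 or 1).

w + w = 1/3 + 1/3 = 1/3
(w + w) ⇒ v = 1/3 ⇒ 2/3 = 1
¬w = ¬1/3 = 0
¬w ⇒ u = 0 ⇒ 2/3 = 1
((w + w) ⇒ v) ⇒ (¬w ⇒ u) = 1 ⇒ 1 = 1
¬(((w + w) ⇒ v) ⇒ (¬w ⇒ u)) = ¬1 = 0
¬v = ¬2/3 = 0
v + u = 2/3 + 2/3 = 2/3
¬w = ¬1/3 = 0
(v + u) ⇒ ¬w = 2/3 ⇒ 0 = 0
¬v · ((v + u) ⇒ ¬w) = 0 · 0 = 0
¬(((w + w) ⇒ v) ⇒ (¬w ⇒ u)) · (¬v · ((v + u) ⇒ ¬w)) = 0 · 0 = 0
u ⇒ w = 2/3 ⇒ 1/3 = 1/3
w + w = 1/3 + 1/3 = 1/3
(u ⇒ w) ⇒ (w + w) = 1/3 ⇒ 1/3 = 1
u + w = 2/3 + 1/3 = 2/3
((u ⇒ w) ⇒ (w + w)) ⇒ (u + w) = 1 ⇒ 2/3 = 2/3
u · v = 2/3 · 2/3 = 2/3
w ⇒ v = 1/3 ⇒ 2/3 = 1
(u · v) · (w ⇒ v) = 2/3 · 1 = 2/3
u ⇒ w = 2/3 ⇒ 1/3 = 1/3
((u · v) · (w ⇒ v)) · (u ⇒ w) = 2/3 · 1/3 = 1/3
¬u = ¬2/3 = 0
¬¬u = ¬0 = 1
(((u · v) · (w ⇒ v)) · (u ⇒ w)) ⇒ ¬¬u = 1/3 ⇒ 1 = 1
(((u ⇒ w) ⇒ (w + w)) ⇒ (u + w)) ⇒ ((((u · v) · (w ⇒ v)) · (u ⇒ w)) ⇒ ¬¬u) = 2/3 ⇒ 1 = 1
(¬(((w + w) ⇒ v) ⇒ (¬w ⇒ u)) · (¬v · ((v + u) ⇒ ¬w))) · ((((u ⇒ w) ⇒ (w + w)) ⇒ (u + w)) ⇒ ((((u · v) · (w ⇒ v)) · (u ⇒ w)) ⇒ ¬¬u)) = 0 · 1 = 0
¬((¬(((w + w) ⇒ v) ⇒ (¬w ⇒ u)) · (¬v · ((v + u) ⇒ ¬w))) · ((((u ⇒ w) ⇒ (w + w)) ⇒ (u + w)) ⇒ ((((u · v) · (w ⇒ v)) · (u ⇒ w)) ⇒ ¬¬u))) = ¬0 = 1

1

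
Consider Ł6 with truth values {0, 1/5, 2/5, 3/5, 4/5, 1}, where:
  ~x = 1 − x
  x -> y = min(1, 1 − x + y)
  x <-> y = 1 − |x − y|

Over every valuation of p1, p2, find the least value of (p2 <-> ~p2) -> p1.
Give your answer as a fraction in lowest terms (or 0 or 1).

Take p1 = 0, p2 = 2/5:
~p2 = ~2/5 = 3/5
p2 <-> ~p2 = 2/5 <-> 3/5 = 4/5
(p2 <-> ~p2) -> p1 = 4/5 -> 0 = 1/5
No assignment yields a value below 1/5, so this is the minimum.

1/5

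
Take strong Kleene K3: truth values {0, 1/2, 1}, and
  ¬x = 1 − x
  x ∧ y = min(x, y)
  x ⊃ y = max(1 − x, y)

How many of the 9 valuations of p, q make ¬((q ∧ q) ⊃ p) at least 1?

1

p = 0, q = 0 ↦ 0  <
p = 0, q = 1/2 ↦ 1/2  <
p = 0, q = 1 ↦ 1  ≥
p = 1/2, q = 0 ↦ 0  <
p = 1/2, q = 1/2 ↦ 1/2  <
p = 1/2, q = 1 ↦ 1/2  <
p = 1, q = 0 ↦ 0  <
p = 1, q = 1/2 ↦ 0  <
p = 1, q = 1 ↦ 0  <
So 1 of the 9 assignments meets the threshold.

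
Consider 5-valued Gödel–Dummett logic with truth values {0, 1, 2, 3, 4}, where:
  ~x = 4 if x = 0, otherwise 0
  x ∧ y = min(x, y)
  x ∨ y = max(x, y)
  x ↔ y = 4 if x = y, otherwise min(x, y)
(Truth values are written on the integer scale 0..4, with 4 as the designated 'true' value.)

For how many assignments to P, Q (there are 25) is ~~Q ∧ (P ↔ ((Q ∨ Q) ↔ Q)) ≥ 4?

4

value 4: 4 assignments (counts)
value 3: 4 assignments
value 2: 4 assignments
value 1: 4 assignments
value 0: 9 assignments
So 4 of the 25 assignments meet the threshold.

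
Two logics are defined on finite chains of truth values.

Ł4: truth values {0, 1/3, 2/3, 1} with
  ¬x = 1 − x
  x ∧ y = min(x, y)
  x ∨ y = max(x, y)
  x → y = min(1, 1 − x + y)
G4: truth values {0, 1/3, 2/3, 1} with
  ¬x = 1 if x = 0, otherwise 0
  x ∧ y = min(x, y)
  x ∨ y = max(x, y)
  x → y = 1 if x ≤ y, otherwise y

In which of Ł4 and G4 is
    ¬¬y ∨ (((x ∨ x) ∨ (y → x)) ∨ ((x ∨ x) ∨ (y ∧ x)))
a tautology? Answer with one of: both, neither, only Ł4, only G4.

In Ł4: at x = 0, y = 1/3 the value is 2/3 — not a tautology.
In G4: every assignment gives 1 — tautology.

only G4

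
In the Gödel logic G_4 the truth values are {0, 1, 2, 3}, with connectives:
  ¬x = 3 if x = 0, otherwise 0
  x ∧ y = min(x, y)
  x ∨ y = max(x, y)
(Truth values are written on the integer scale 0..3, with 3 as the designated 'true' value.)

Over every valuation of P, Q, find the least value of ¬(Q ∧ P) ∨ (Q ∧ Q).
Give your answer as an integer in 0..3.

Take P = 1, Q = 1:
Q ∧ P = 1 ∧ 1 = 1
¬(Q ∧ P) = ¬1 = 0
Q ∧ Q = 1 ∧ 1 = 1
¬(Q ∧ P) ∨ (Q ∧ Q) = 0 ∨ 1 = 1
No assignment yields a value below 1, so this is the minimum.

1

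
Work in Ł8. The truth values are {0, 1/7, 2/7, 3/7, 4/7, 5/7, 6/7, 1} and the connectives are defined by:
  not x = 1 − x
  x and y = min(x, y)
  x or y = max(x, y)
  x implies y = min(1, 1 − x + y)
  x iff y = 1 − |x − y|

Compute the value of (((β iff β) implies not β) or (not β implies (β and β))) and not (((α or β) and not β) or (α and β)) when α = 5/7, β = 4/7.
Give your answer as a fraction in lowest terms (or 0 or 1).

3/7

β iff β = 4/7 iff 4/7 = 1
not β = not 4/7 = 3/7
(β iff β) implies not β = 1 implies 3/7 = 3/7
not β = not 4/7 = 3/7
β and β = 4/7 and 4/7 = 4/7
not β implies (β and β) = 3/7 implies 4/7 = 1
((β iff β) implies not β) or (not β implies (β and β)) = 3/7 or 1 = 1
α or β = 5/7 or 4/7 = 5/7
not β = not 4/7 = 3/7
(α or β) and not β = 5/7 and 3/7 = 3/7
α and β = 5/7 and 4/7 = 4/7
((α or β) and not β) or (α and β) = 3/7 or 4/7 = 4/7
not (((α or β) and not β) or (α and β)) = not 4/7 = 3/7
(((β iff β) implies not β) or (not β implies (β and β))) and not (((α or β) and not β) or (α and β)) = 1 and 3/7 = 3/7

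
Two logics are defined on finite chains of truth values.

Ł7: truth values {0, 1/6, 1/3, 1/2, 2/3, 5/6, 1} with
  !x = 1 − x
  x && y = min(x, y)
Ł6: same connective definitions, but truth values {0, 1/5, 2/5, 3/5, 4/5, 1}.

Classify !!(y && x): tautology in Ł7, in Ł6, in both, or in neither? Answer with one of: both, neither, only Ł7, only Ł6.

In Ł7: at x = 0, y = 0 the value is 0 — not a tautology.
In Ł6: at x = 0, y = 0 the value is 0 — not a tautology.

neither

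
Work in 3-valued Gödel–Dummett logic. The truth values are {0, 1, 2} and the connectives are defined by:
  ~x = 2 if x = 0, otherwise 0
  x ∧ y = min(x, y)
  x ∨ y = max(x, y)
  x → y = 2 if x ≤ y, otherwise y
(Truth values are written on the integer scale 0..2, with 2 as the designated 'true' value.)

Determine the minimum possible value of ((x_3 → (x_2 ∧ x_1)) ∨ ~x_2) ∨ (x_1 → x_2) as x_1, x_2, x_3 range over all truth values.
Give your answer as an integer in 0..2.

1

Take x_1 = 2, x_2 = 1, x_3 = 2:
x_2 ∧ x_1 = 1 ∧ 2 = 1
x_3 → (x_2 ∧ x_1) = 2 → 1 = 1
~x_2 = ~1 = 0
(x_3 → (x_2 ∧ x_1)) ∨ ~x_2 = 1 ∨ 0 = 1
x_1 → x_2 = 2 → 1 = 1
((x_3 → (x_2 ∧ x_1)) ∨ ~x_2) ∨ (x_1 → x_2) = 1 ∨ 1 = 1
No assignment yields a value below 1, so this is the minimum.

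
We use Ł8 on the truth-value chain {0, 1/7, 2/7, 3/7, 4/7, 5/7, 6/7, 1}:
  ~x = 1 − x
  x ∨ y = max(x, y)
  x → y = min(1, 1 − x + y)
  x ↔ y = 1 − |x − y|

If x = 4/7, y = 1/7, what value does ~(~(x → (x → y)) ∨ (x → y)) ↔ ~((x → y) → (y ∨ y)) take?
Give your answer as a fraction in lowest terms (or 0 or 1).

x → y = 4/7 → 1/7 = 4/7
x → (x → y) = 4/7 → 4/7 = 1
~(x → (x → y)) = ~1 = 0
x → y = 4/7 → 1/7 = 4/7
~(x → (x → y)) ∨ (x → y) = 0 ∨ 4/7 = 4/7
~(~(x → (x → y)) ∨ (x → y)) = ~4/7 = 3/7
x → y = 4/7 → 1/7 = 4/7
y ∨ y = 1/7 ∨ 1/7 = 1/7
(x → y) → (y ∨ y) = 4/7 → 1/7 = 4/7
~((x → y) → (y ∨ y)) = ~4/7 = 3/7
~(~(x → (x → y)) ∨ (x → y)) ↔ ~((x → y) → (y ∨ y)) = 3/7 ↔ 3/7 = 1

1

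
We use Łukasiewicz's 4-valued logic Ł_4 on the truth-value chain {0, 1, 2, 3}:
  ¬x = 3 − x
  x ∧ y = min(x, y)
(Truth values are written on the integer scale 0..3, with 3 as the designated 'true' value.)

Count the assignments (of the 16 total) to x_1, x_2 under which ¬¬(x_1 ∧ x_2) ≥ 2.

x_1 = 0, x_2 = 0 ↦ 0  <
x_1 = 0, x_2 = 1 ↦ 0  <
x_1 = 0, x_2 = 2 ↦ 0  <
x_1 = 0, x_2 = 3 ↦ 0  <
x_1 = 1, x_2 = 0 ↦ 0  <
x_1 = 1, x_2 = 1 ↦ 1  <
x_1 = 1, x_2 = 2 ↦ 1  <
x_1 = 1, x_2 = 3 ↦ 1  <
x_1 = 2, x_2 = 0 ↦ 0  <
x_1 = 2, x_2 = 1 ↦ 1  <
x_1 = 2, x_2 = 2 ↦ 2  ≥
x_1 = 2, x_2 = 3 ↦ 2  ≥
x_1 = 3, x_2 = 0 ↦ 0  <
x_1 = 3, x_2 = 1 ↦ 1  <
x_1 = 3, x_2 = 2 ↦ 2  ≥
x_1 = 3, x_2 = 3 ↦ 3  ≥
So 4 of the 16 assignments meet the threshold.

4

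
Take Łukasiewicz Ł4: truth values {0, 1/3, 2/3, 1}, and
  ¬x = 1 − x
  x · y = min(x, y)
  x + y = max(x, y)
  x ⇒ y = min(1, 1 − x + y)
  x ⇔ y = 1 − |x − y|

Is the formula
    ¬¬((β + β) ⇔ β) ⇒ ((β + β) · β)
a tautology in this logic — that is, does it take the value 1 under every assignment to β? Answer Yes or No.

Counterexample: take β = 0.
β + β = 0 + 0 = 0
(β + β) ⇔ β = 0 ⇔ 0 = 1
¬((β + β) ⇔ β) = ¬1 = 0
¬¬((β + β) ⇔ β) = ¬0 = 1
β + β = 0 + 0 = 0
(β + β) · β = 0 · 0 = 0
¬¬((β + β) ⇔ β) ⇒ ((β + β) · β) = 1 ⇒ 0 = 0
This gives 0 ≠ 1.

No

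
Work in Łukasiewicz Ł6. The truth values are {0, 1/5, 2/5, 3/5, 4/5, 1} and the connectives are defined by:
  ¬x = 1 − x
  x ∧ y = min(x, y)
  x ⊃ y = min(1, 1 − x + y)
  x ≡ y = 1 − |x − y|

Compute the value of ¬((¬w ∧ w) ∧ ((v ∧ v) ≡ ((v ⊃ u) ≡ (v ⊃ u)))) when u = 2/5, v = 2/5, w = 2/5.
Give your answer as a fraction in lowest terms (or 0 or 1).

3/5

¬w = ¬2/5 = 3/5
¬w ∧ w = 3/5 ∧ 2/5 = 2/5
v ∧ v = 2/5 ∧ 2/5 = 2/5
v ⊃ u = 2/5 ⊃ 2/5 = 1
v ⊃ u = 2/5 ⊃ 2/5 = 1
(v ⊃ u) ≡ (v ⊃ u) = 1 ≡ 1 = 1
(v ∧ v) ≡ ((v ⊃ u) ≡ (v ⊃ u)) = 2/5 ≡ 1 = 2/5
(¬w ∧ w) ∧ ((v ∧ v) ≡ ((v ⊃ u) ≡ (v ⊃ u))) = 2/5 ∧ 2/5 = 2/5
¬((¬w ∧ w) ∧ ((v ∧ v) ≡ ((v ⊃ u) ≡ (v ⊃ u)))) = ¬2/5 = 3/5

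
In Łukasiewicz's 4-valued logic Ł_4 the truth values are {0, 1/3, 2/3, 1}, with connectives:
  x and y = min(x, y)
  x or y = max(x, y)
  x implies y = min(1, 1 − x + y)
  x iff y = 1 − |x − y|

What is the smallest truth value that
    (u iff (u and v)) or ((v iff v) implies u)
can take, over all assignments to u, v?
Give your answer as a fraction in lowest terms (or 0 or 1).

Take u = 1/3, v = 0:
u and v = 1/3 and 0 = 0
u iff (u and v) = 1/3 iff 0 = 2/3
v iff v = 0 iff 0 = 1
(v iff v) implies u = 1 implies 1/3 = 1/3
(u iff (u and v)) or ((v iff v) implies u) = 2/3 or 1/3 = 2/3
No assignment yields a value below 2/3, so this is the minimum.

2/3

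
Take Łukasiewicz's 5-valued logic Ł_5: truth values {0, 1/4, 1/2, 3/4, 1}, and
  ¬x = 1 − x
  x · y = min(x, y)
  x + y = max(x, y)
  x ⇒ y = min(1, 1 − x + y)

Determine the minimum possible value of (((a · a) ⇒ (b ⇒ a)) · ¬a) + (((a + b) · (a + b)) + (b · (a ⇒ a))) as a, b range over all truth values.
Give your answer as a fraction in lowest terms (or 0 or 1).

Take a = 1/2, b = 0:
a · a = 1/2 · 1/2 = 1/2
b ⇒ a = 0 ⇒ 1/2 = 1
(a · a) ⇒ (b ⇒ a) = 1/2 ⇒ 1 = 1
¬a = ¬1/2 = 1/2
((a · a) ⇒ (b ⇒ a)) · ¬a = 1 · 1/2 = 1/2
a + b = 1/2 + 0 = 1/2
a + b = 1/2 + 0 = 1/2
(a + b) · (a + b) = 1/2 · 1/2 = 1/2
a ⇒ a = 1/2 ⇒ 1/2 = 1
b · (a ⇒ a) = 0 · 1 = 0
((a + b) · (a + b)) + (b · (a ⇒ a)) = 1/2 + 0 = 1/2
(((a · a) ⇒ (b ⇒ a)) · ¬a) + (((a + b) · (a + b)) + (b · (a ⇒ a))) = 1/2 + 1/2 = 1/2
No assignment yields a value below 1/2, so this is the minimum.

1/2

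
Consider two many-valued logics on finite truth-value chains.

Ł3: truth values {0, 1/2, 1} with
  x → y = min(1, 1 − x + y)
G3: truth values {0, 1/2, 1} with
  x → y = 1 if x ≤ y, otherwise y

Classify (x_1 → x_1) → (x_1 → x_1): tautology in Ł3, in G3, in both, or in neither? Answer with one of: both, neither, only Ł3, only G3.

both

In Ł3: every assignment gives 1 — tautology.
In G3: every assignment gives 1 — tautology.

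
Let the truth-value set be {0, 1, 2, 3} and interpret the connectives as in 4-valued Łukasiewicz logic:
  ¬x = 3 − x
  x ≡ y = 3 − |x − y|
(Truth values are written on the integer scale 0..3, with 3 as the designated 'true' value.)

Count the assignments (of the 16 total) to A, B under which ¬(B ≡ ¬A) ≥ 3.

2

A = 0, B = 0 ↦ 3  ≥
A = 0, B = 1 ↦ 2  <
A = 0, B = 2 ↦ 1  <
A = 0, B = 3 ↦ 0  <
A = 1, B = 0 ↦ 2  <
A = 1, B = 1 ↦ 1  <
A = 1, B = 2 ↦ 0  <
A = 1, B = 3 ↦ 1  <
A = 2, B = 0 ↦ 1  <
A = 2, B = 1 ↦ 0  <
A = 2, B = 2 ↦ 1  <
A = 2, B = 3 ↦ 2  <
A = 3, B = 0 ↦ 0  <
A = 3, B = 1 ↦ 1  <
A = 3, B = 2 ↦ 2  <
A = 3, B = 3 ↦ 3  ≥
So 2 of the 16 assignments meet the threshold.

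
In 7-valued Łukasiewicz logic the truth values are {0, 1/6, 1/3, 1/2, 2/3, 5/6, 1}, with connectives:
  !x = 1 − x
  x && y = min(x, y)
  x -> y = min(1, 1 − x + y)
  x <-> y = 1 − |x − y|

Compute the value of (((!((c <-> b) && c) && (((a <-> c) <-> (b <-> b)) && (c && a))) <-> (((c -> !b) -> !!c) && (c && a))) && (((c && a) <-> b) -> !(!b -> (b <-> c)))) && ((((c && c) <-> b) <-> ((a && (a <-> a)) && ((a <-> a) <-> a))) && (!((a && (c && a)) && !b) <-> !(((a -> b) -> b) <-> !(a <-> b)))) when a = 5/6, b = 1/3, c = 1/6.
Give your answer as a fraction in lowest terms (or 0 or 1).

c <-> b = 1/6 <-> 1/3 = 5/6
(c <-> b) && c = 5/6 && 1/6 = 1/6
!((c <-> b) && c) = !1/6 = 5/6
a <-> c = 5/6 <-> 1/6 = 1/3
b <-> b = 1/3 <-> 1/3 = 1
(a <-> c) <-> (b <-> b) = 1/3 <-> 1 = 1/3
c && a = 1/6 && 5/6 = 1/6
((a <-> c) <-> (b <-> b)) && (c && a) = 1/3 && 1/6 = 1/6
!((c <-> b) && c) && (((a <-> c) <-> (b <-> b)) && (c && a)) = 5/6 && 1/6 = 1/6
!b = !1/3 = 2/3
c -> !b = 1/6 -> 2/3 = 1
!c = !1/6 = 5/6
!!c = !5/6 = 1/6
(c -> !b) -> !!c = 1 -> 1/6 = 1/6
c && a = 1/6 && 5/6 = 1/6
((c -> !b) -> !!c) && (c && a) = 1/6 && 1/6 = 1/6
(!((c <-> b) && c) && (((a <-> c) <-> (b <-> b)) && (c && a))) <-> (((c -> !b) -> !!c) && (c && a)) = 1/6 <-> 1/6 = 1
c && a = 1/6 && 5/6 = 1/6
(c && a) <-> b = 1/6 <-> 1/3 = 5/6
!b = !1/3 = 2/3
b <-> c = 1/3 <-> 1/6 = 5/6
!b -> (b <-> c) = 2/3 -> 5/6 = 1
!(!b -> (b <-> c)) = !1 = 0
((c && a) <-> b) -> !(!b -> (b <-> c)) = 5/6 -> 0 = 1/6
((!((c <-> b) && c) && (((a <-> c) <-> (b <-> b)) && (c && a))) <-> (((c -> !b) -> !!c) && (c && a))) && (((c && a) <-> b) -> !(!b -> (b <-> c))) = 1 && 1/6 = 1/6
c && c = 1/6 && 1/6 = 1/6
(c && c) <-> b = 1/6 <-> 1/3 = 5/6
a <-> a = 5/6 <-> 5/6 = 1
a && (a <-> a) = 5/6 && 1 = 5/6
a <-> a = 5/6 <-> 5/6 = 1
(a <-> a) <-> a = 1 <-> 5/6 = 5/6
(a && (a <-> a)) && ((a <-> a) <-> a) = 5/6 && 5/6 = 5/6
((c && c) <-> b) <-> ((a && (a <-> a)) && ((a <-> a) <-> a)) = 5/6 <-> 5/6 = 1
c && a = 1/6 && 5/6 = 1/6
a && (c && a) = 5/6 && 1/6 = 1/6
!b = !1/3 = 2/3
(a && (c && a)) && !b = 1/6 && 2/3 = 1/6
!((a && (c && a)) && !b) = !1/6 = 5/6
a -> b = 5/6 -> 1/3 = 1/2
(a -> b) -> b = 1/2 -> 1/3 = 5/6
a <-> b = 5/6 <-> 1/3 = 1/2
!(a <-> b) = !1/2 = 1/2
((a -> b) -> b) <-> !(a <-> b) = 5/6 <-> 1/2 = 2/3
!(((a -> b) -> b) <-> !(a <-> b)) = !2/3 = 1/3
!((a && (c && a)) && !b) <-> !(((a -> b) -> b) <-> !(a <-> b)) = 5/6 <-> 1/3 = 1/2
(((c && c) <-> b) <-> ((a && (a <-> a)) && ((a <-> a) <-> a))) && (!((a && (c && a)) && !b) <-> !(((a -> b) -> b) <-> !(a <-> b))) = 1 && 1/2 = 1/2
(((!((c <-> b) && c) && (((a <-> c) <-> (b <-> b)) && (c && a))) <-> (((c -> !b) -> !!c) && (c && a))) && (((c && a) <-> b) -> !(!b -> (b <-> c)))) && ((((c && c) <-> b) <-> ((a && (a <-> a)) && ((a <-> a) <-> a))) && (!((a && (c && a)) && !b) <-> !(((a -> b) -> b) <-> !(a <-> b)))) = 1/6 && 1/2 = 1/6

1/6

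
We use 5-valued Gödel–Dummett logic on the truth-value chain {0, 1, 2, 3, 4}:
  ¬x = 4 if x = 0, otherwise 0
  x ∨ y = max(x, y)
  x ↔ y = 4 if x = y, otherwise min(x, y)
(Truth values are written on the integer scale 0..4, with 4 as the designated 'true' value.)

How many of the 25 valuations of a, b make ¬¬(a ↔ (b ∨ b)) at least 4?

17

value 4: 17 assignments (counts)
value 0: 8 assignments
So 17 of the 25 assignments meet the threshold.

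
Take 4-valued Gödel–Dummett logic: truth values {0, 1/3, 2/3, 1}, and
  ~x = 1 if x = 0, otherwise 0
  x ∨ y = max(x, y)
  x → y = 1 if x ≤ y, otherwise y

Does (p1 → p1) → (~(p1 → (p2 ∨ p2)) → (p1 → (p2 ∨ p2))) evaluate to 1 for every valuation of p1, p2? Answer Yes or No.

Counterexample: take p1 = 1/3, p2 = 0.
p1 → p1 = 1/3 → 1/3 = 1
p2 ∨ p2 = 0 ∨ 0 = 0
p1 → (p2 ∨ p2) = 1/3 → 0 = 0
~(p1 → (p2 ∨ p2)) = ~0 = 1
p1 → (p2 ∨ p2) = 1/3 → 0 = 0
~(p1 → (p2 ∨ p2)) → (p1 → (p2 ∨ p2)) = 1 → 0 = 0
(p1 → p1) → (~(p1 → (p2 ∨ p2)) → (p1 → (p2 ∨ p2))) = 1 → 0 = 0
This gives 0 ≠ 1.

No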